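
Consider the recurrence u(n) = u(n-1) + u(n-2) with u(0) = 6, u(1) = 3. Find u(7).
Computing the sequence terms:
6, 3, 9, 12, 21, 33, 54, 87

87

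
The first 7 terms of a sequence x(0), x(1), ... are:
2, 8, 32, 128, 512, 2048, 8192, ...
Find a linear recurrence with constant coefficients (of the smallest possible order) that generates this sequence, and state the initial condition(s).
Look for the lowest-order linear relation among consecutive terms.
Observation: each term is 4× the previous.
Check at n=2: 4·8 = 32. ✓

x(n) = 4 × x(n-1), x(0) = 2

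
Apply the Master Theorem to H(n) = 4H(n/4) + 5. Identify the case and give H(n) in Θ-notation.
Master Theorem template: H(n) = a·H(n/b) + f(n).
Here: a=4, b=4, f(n)=5
Compute log_b(a) = log_4(4) = 1.
f(n) = 5 = O(n^(1-ε)) with ε = 1. Case 1: H(n) = Θ(n^log_b(a)) = Θ(n).

Case 1: H(n) = Θ(n)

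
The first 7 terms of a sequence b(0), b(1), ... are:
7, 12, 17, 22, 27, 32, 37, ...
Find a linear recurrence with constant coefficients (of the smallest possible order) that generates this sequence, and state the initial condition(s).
Look for the lowest-order linear relation among consecutive terms.
Observation: consecutive differences are constant (= 5).
Check at n=2: 1·12 + 5 = 17. ✓

b(n) = b(n-1) + 5, b(0) = 7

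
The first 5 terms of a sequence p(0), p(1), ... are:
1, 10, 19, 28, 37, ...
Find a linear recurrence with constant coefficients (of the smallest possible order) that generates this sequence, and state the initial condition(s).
Look for the lowest-order linear relation among consecutive terms.
Observation: consecutive differences are constant (= 9).
Check at n=2: 1·10 + 9 = 19. ✓

p(n) = p(n-1) + 9, p(0) = 1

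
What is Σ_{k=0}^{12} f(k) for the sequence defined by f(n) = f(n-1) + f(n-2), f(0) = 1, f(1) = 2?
Computing the sequence terms: 1, 2, 3, 5, 8, 13, 21, 34, 55, 89, 144, 233, 377
Adding these values together:

985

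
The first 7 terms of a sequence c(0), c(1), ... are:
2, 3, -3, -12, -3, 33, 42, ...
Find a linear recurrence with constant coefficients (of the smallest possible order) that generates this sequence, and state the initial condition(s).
Look for the lowest-order linear relation among consecutive terms.
Observation: c(n) - 1·c(n-1) - (-3)·c(n-2) = 0 holds for the shown terms, and no order-1 relation c(n) = α·c(n-1) + β fits.
Check at n=3: 1·-3 + (-3)·3 = -12. ✓

c(n) = c(n-1) - 3c(n-2), c(0) = 2, c(1) = 3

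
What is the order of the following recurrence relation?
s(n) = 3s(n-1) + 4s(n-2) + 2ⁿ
The order is the largest lag k for which s(n-k) appears. Here the deepest term is s(n-2) (the 2ⁿ term is non-homogeneous and does not affect the order), so the order is 2.

Order 2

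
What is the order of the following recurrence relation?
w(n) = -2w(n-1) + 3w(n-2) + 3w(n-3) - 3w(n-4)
The order is the largest lag k for which w(n-k) appears. Here the deepest term is w(n-4), so the order is 4.

Order 4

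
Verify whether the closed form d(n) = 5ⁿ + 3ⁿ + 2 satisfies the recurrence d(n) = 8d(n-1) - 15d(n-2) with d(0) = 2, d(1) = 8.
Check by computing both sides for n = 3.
From the recurrence with d(0) = 2, d(1) = 8:
  d(0) = 2, d(1) = 8, d(2) = 34, d(3) = 152
  so the recurrence gives d(3) = 152.
From the proposed closed form d(n) = 5ⁿ + 3ⁿ + 2:
  d(3) = 154.
The recurrence gives 152 but the closed form gives 154, so the closed form does not satisfy the recurrence.

No, the closed form is incorrect.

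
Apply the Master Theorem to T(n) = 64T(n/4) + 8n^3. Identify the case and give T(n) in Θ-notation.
Master Theorem template: T(n) = a·T(n/b) + f(n).
Here: a=64, b=4, f(n)=8n^3
Compute log_b(a) = log_4(64) = 3.
f(n) = 8n^3 = Θ(n^3). Case 2: T(n) = Θ(n^3 log n).

Case 2: T(n) = Θ(n^3 log n)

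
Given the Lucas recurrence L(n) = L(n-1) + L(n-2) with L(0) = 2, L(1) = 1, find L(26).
Computing the sequence terms:
2, 1, 3, 4, 7, 11, 18, 29, 47, 76, 123, 199, 322, 521, 843, 1364, 2207, 3571, 5778, 9349, 15127, 24476, 39603, 64079, 103682, 167761, 271443

271443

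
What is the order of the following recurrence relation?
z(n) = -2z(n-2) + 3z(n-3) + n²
The order is the largest lag k for which z(n-k) appears. Here the deepest term is z(n-3) (the n² term is non-homogeneous and does not affect the order), so the order is 3.

Order 3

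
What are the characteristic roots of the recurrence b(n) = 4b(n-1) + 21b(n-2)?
Substitute b(n) = rⁿ and divide through by rⁿ⁻²: r² - 4r - 21 = 0
Factor: (r + 3)(r - 7) = 0, so r = -3, 7.
General solution: b(n) = A·(-3)ⁿ + B·7ⁿ

Characteristic: r² - 4r - 21 = 0, Roots: r = -3, 7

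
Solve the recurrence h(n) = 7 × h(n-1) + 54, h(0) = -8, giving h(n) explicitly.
Recurrence: h(n) = 7 × h(n-1) + 54, initial: h(0) = -8.
Try h(n) = A·7ⁿ + C. Substituting: A·7ⁿ + C = 7(A·7ⁿ⁻¹ + C) + 54 = A·7ⁿ + 7C + 54, so C = 7C + 54, giving C = -9. Then h(0) = A - 9 = -8 gives A = 1.

h(n) = 7ⁿ - 9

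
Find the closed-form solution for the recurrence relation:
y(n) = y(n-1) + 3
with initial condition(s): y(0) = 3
Recurrence: y(n) = y(n-1) + 3, initial: y(0) = 3.
Each step adds 3, so y(n) = y(0) + 3n = 3n + 3.

y(n) = 3n + 3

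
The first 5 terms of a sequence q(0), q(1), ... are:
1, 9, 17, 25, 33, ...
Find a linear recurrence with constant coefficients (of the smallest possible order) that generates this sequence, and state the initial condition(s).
Look for the lowest-order linear relation among consecutive terms.
Observation: consecutive differences are constant (= 8).
Check at n=2: 1·9 + 8 = 17. ✓

q(n) = q(n-1) + 8, q(0) = 1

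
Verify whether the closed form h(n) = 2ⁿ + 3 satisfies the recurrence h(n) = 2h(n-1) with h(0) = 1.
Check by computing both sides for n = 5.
From the recurrence with h(0) = 1:
  h(0) = 1, h(1) = 2, h(2) = 4, h(3) = 8, h(4) = 16, h(5) = 32
  so the recurrence gives h(5) = 32.
From the proposed closed form h(n) = 2ⁿ + 3:
  h(5) = 35.
The recurrence gives 32 but the closed form gives 35, so the closed form does not satisfy the recurrence.

No, the closed form is incorrect.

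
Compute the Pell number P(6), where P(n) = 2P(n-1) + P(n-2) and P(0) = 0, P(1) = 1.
Computing the sequence terms:
0, 1, 2, 5, 12, 29, 70

70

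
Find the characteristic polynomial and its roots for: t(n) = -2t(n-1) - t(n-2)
Substitute t(n) = rⁿ and divide through by rⁿ⁻²: r² + 2r + 1 = 0
Factor: (r + 1)² = 0, so r = -1 (double root).
General solution: t(n) = (A + Bn)·(-1)ⁿ

Characteristic: r² + 2r + 1 = 0, Roots: r = -1 (double root)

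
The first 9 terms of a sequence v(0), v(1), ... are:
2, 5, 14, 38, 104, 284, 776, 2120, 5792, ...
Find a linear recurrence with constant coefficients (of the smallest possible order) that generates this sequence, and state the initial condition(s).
Look for the lowest-order linear relation among consecutive terms.
Observation: v(n) - 2·v(n-1) - (2)·v(n-2) = 0 holds for the shown terms, and no order-1 relation v(n) = α·v(n-1) + β fits.
Check at n=3: 2·14 + (2)·5 = 38. ✓

v(n) = 2v(n-1) + 2v(n-2), v(0) = 2, v(1) = 5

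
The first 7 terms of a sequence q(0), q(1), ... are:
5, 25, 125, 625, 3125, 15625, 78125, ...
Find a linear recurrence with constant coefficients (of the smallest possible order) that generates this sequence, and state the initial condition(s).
Look for the lowest-order linear relation among consecutive terms.
Observation: each term is 5× the previous.
Check at n=2: 5·25 = 125. ✓

q(n) = 5 × q(n-1), q(0) = 5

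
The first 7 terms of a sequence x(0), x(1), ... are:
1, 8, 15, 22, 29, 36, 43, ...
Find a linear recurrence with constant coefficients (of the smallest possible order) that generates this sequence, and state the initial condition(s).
Look for the lowest-order linear relation among consecutive terms.
Observation: consecutive differences are constant (= 7).
Check at n=2: 1·8 + 7 = 15. ✓

x(n) = x(n-1) + 7, x(0) = 1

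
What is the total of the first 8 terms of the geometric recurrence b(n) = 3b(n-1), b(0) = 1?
Computing the sequence terms: 1, 3, 9, 27, 81, 243, 729, 2187
Adding these values together:

3280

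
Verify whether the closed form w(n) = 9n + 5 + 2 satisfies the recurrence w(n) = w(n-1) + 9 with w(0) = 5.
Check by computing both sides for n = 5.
From the recurrence with w(0) = 5:
  w(0) = 5, w(1) = 14, w(2) = 23, w(3) = 32, w(4) = 41, w(5) = 50
  so the recurrence gives w(5) = 50.
From the proposed closed form w(n) = 9n + 5 + 2:
  w(5) = 52.
The recurrence gives 50 but the closed form gives 52, so the closed form does not satisfy the recurrence.

No, the closed form is incorrect.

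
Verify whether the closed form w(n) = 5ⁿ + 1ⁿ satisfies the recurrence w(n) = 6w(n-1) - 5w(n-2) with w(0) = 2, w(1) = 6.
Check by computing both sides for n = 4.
From the recurrence with w(0) = 2, w(1) = 6:
  w(0) = 2, w(1) = 6, w(2) = 26, w(3) = 126, w(4) = 626
  so the recurrence gives w(4) = 626.
From the proposed closed form w(n) = 5ⁿ + 1ⁿ:
  w(4) = 626.
Both sides give 626 at n = 4, and the initial condition(s) match, so the closed form is consistent.

Yes, the closed form is correct.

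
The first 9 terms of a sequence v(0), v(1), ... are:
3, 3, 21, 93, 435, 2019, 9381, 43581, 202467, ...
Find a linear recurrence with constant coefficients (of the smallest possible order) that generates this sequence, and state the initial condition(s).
Look for the lowest-order linear relation among consecutive terms.
Observation: v(n) - 4·v(n-1) - (3)·v(n-2) = 0 holds for the shown terms, and no order-1 relation v(n) = α·v(n-1) + β fits.
Check at n=3: 4·21 + (3)·3 = 93. ✓

v(n) = 4v(n-1) + 3v(n-2), v(0) = 3, v(1) = 3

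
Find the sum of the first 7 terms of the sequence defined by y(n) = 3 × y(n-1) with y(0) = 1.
Computing the sequence terms: 1, 3, 9, 27, 81, 243, 729
Adding these values together:

1093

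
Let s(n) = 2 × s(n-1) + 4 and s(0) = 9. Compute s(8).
Computing step by step:
s(0) = 9
s(1) = 2 × 9 + 4 = 22
s(2) = 2 × 22 + 4 = 48
s(3) = 2 × 48 + 4 = 100
s(4) = 2 × 100 + 4 = 204
s(5) = 2 × 204 + 4 = 412
s(6) = 2 × 412 + 4 = 828
s(7) = 2 × 828 + 4 = 1660
s(8) = 2 × 1660 + 4 = 3324

3324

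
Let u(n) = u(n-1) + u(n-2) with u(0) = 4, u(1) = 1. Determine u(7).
Computing the sequence terms:
4, 1, 5, 6, 11, 17, 28, 45

45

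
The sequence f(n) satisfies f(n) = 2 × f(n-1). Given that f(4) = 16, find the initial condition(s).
In general f(n) = 2ⁿ · f(0). At n = 4: f(0) = f(4) / 2^4 = 16 / 16 = 1.

f(0) = 1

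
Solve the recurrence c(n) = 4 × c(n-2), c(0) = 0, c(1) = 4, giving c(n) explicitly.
Recurrence: c(n) = 4 × c(n-2), initial: c(0) = 0, c(1) = 4.
Characteristic equation: r² - 4 = 0, which factors as (r - 2)(r + 2) = 0, so r = 2, -2. General solution c(n) = A·2ⁿ + B·(-2)ⁿ. From c(0) = 0: A + B = 0. From c(1) = 4: 2A - 2B = 4. Solving gives A = 1, B = -1.

c(n) = 2ⁿ - (-2)ⁿ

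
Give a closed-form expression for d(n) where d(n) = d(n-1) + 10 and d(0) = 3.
Recurrence: d(n) = d(n-1) + 10, initial: d(0) = 3.
Each step adds 10, so d(n) = d(0) + 10n = 10n + 3.

d(n) = 10n + 3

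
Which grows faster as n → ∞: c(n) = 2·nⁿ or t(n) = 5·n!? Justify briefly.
Comparing growth rates:
Growth-rate hierarchy: log n ≺ any polynomial ≺ any exponential cⁿ (c>1) ≺ n! ≺ nⁿ.
super-exponential nⁿ dominates factorial asymptotically.

c(n) grows faster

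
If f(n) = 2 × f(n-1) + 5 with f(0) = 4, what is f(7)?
Computing step by step:
f(0) = 4
f(1) = 2 × 4 + 5 = 13
f(2) = 2 × 13 + 5 = 31
f(3) = 2 × 31 + 5 = 67
f(4) = 2 × 67 + 5 = 139
f(5) = 2 × 139 + 5 = 283
f(6) = 2 × 283 + 5 = 571
f(7) = 2 × 571 + 5 = 1147

1147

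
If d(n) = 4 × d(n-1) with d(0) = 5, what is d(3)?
Computing step by step:
d(0) = 5
d(1) = 4 × 5 = 20
d(2) = 4 × 20 = 80
d(3) = 4 × 80 = 320

320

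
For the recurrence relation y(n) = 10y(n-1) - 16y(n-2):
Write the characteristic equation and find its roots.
Substitute y(n) = rⁿ and divide through by rⁿ⁻²: r² - 10r + 16 = 0
Factor: (r - 2)(r - 8) = 0, so r = 2, 8.
General solution: y(n) = A·2ⁿ + B·8ⁿ

Characteristic: r² - 10r + 16 = 0, Roots: r = 2, 8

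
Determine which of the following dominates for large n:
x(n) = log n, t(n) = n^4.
Comparing growth rates:
Growth-rate hierarchy: log n ≺ any polynomial ≺ any exponential cⁿ (c>1) ≺ n! ≺ nⁿ.
polynomial degree 4 dominates logarithmic asymptotically.

t(n) grows faster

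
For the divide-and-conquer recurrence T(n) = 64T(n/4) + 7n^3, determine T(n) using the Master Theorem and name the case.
Master Theorem template: T(n) = a·T(n/b) + f(n).
Here: a=64, b=4, f(n)=7n^3
Compute log_b(a) = log_4(64) = 3.
f(n) = 7n^3 = Θ(n^3). Case 2: T(n) = Θ(n^3 log n).

Case 2: T(n) = Θ(n^3 log n)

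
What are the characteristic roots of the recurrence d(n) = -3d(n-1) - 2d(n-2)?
Substitute d(n) = rⁿ and divide through by rⁿ⁻²: r² + 3r + 2 = 0
Factor: (r + 1)(r + 2) = 0, so r = -1, -2.
General solution: d(n) = A·(-1)ⁿ + B·(-2)ⁿ

Characteristic: r² + 3r + 2 = 0, Roots: r = -1, -2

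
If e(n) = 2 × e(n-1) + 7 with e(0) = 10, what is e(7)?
Computing step by step:
e(0) = 10
e(1) = 2 × 10 + 7 = 27
e(2) = 2 × 27 + 7 = 61
e(3) = 2 × 61 + 7 = 129
e(4) = 2 × 129 + 7 = 265
e(5) = 2 × 265 + 7 = 537
e(6) = 2 × 537 + 7 = 1081
e(7) = 2 × 1081 + 7 = 2169

2169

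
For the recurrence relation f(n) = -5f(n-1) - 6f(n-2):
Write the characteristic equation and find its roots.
Substitute f(n) = rⁿ and divide through by rⁿ⁻²: r² + 5r + 6 = 0
Factor: (r + 2)(r + 3) = 0, so r = -2, -3.
General solution: f(n) = A·(-2)ⁿ + B·(-3)ⁿ

Characteristic: r² + 5r + 6 = 0, Roots: r = -2, -3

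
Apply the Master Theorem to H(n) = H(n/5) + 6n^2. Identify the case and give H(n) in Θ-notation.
Master Theorem template: H(n) = a·H(n/b) + f(n).
Here: a=1, b=5, f(n)=6n^2
Compute log_b(a) = log_5(1) = 0.
f(n) = 6n^2 = Ω(n^(0+ε)) with ε = 2, and the regularity condition holds (a·f(n/b) = (a/b^2)·f(n) with a/b^2 = 5^-2 < 1). Case 3: H(n) = Θ(f(n)) = Θ(n^2).

Case 3: H(n) = Θ(n^2)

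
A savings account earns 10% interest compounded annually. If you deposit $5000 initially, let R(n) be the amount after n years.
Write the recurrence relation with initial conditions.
Each year the balance grows by 10%, i.e. is multiplied by 1 + 10/100 = 1.1, so R(n) = 1.1 × R(n-1). The initial deposit gives R(0) = 5000.
Unrolling gives the closed form R(n) = 5000 × (1.1)ⁿ.

R(n) = 1.1 × R(n-1), R(0) = 5000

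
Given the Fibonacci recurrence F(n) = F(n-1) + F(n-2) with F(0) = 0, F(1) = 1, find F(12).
Computing the sequence terms:
0, 1, 1, 2, 3, 5, 8, 13, 21, 34, 55, 89, 144

144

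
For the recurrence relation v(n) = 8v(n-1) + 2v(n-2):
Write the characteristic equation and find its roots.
Substitute v(n) = rⁿ and divide through by rⁿ⁻²: r² - 8r - 2 = 0
Discriminant: 8² + 4·2 = 72, not a perfect square, so by the quadratic formula r = (8 ± √72)/2.
General solution: v(n) = A·r₁ⁿ + B·r₂ⁿ where r₁,r₂ = (8 ± √72)/2

Characteristic: r² - 8r - 2 = 0, Roots: r = (8 ± √72)/2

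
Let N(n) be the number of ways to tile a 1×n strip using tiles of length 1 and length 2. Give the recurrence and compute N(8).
Condition on the last tile: it has length 1 (leaving a 1×(n-1) strip) or length 2 (leaving a 1×(n-2) strip), so N(n) = N(n-1) + N(n-2) (order-2 linear recurrence).
For 0 ≤ i < 2 only unit tiles fit, so N(i) = 1.
Iterating the recurrence: N(2) = 2, N(3) = 3, N(4) = 5, N(5) = 8, N(6) = 13, N(7) = 21, N(8) = 34.

N(n) = N(n-1) + N(n-2), with N(i) = 1 for 0 ≤ i < 2; N(8) = 34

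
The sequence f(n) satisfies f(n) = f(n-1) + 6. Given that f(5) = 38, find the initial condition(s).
f(5) = f(0) + 5·6, so f(0) = 38 - 30 = 8.

f(0) = 8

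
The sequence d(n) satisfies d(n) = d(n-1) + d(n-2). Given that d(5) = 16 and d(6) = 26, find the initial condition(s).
Work backwards using d(k) = d(k+2) - d(k+1):
d(4) = d(6) - d(5) = 26 - 16 = 10
d(3) = d(5) - d(4) = 16 - 10 = 6
d(2) = d(4) - d(3) = 10 - 6 = 4
d(1) = d(3) - d(2) = 6 - 4 = 2
d(0) = d(2) - d(1) = 4 - 2 = 2

d(0) = 2, d(1) = 2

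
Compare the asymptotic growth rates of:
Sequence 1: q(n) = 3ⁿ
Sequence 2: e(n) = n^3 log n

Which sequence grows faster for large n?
Comparing growth rates:
Growth-rate hierarchy: log n ≺ any polynomial ≺ any exponential cⁿ (c>1) ≺ n! ≺ nⁿ.
exponential base 3 dominates polynomial degree 3 (with log factor) asymptotically.

q(n) grows faster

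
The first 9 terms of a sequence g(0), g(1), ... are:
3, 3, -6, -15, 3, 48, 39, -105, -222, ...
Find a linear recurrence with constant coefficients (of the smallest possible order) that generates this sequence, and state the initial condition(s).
Look for the lowest-order linear relation among consecutive terms.
Observation: g(n) - 1·g(n-1) - (-3)·g(n-2) = 0 holds for the shown terms, and no order-1 relation g(n) = α·g(n-1) + β fits.
Check at n=3: 1·-6 + (-3)·3 = -15. ✓

g(n) = g(n-1) - 3g(n-2), g(0) = 3, g(1) = 3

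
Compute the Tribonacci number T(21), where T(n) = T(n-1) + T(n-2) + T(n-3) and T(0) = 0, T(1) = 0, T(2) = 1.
Computing the sequence terms:
0, 0, 1, 1, 2, 4, 7, 13, 24, 44, 81, 149, 274, 504, 927, 1705, 3136, 5768, 10609, 19513, 35890, 66012

66012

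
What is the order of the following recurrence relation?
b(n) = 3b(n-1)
The order is the largest lag k for which b(n-k) appears. Here the deepest term is b(n-1), so the order is 1.

Order 1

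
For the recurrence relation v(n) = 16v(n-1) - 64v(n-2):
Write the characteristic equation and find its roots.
Substitute v(n) = rⁿ and divide through by rⁿ⁻²: r² - 16r + 64 = 0
Factor: (r - 8)² = 0, so r = 8 (double root).
General solution: v(n) = (A + Bn)·8ⁿ

Characteristic: r² - 16r + 64 = 0, Roots: r = 8 (double root)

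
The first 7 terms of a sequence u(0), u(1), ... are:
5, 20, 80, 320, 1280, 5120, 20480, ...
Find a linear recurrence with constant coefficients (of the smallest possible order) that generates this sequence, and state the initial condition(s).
Look for the lowest-order linear relation among consecutive terms.
Observation: each term is 4× the previous.
Check at n=2: 4·20 = 80. ✓

u(n) = 4 × u(n-1), u(0) = 5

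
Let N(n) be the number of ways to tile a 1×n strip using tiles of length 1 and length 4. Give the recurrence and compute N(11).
Condition on the last tile: it has length 1 (leaving a 1×(n-1) strip) or length 4 (leaving a 1×(n-4) strip), so N(n) = N(n-1) + N(n-4) (order-4 linear recurrence).
For 0 ≤ i < 4 only unit tiles fit, so N(i) = 1.
Iterating the recurrence: N(4) = 2, N(5) = 3, N(6) = 4, N(7) = 5, N(8) = 7, N(9) = 10, N(10) = 14, N(11) = 19.

N(n) = N(n-1) + N(n-4), with N(i) = 1 for 0 ≤ i < 4; N(11) = 19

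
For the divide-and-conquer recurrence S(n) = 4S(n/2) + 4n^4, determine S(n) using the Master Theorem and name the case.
Master Theorem template: S(n) = a·S(n/b) + f(n).
Here: a=4, b=2, f(n)=4n^4
Compute log_b(a) = log_2(4) = 2.
f(n) = 4n^4 = Ω(n^(2+ε)) with ε = 2, and the regularity condition holds (a·f(n/b) = (a/b^4)·f(n) with a/b^4 = 2^-2 < 1). Case 3: S(n) = Θ(f(n)) = Θ(n^4).

Case 3: S(n) = Θ(n^4)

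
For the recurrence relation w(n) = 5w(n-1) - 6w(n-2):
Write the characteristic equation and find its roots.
Substitute w(n) = rⁿ and divide through by rⁿ⁻²: r² - 5r + 6 = 0
Factor: (r - 2)(r - 3) = 0, so r = 2, 3.
General solution: w(n) = A·2ⁿ + B·3ⁿ

Characteristic: r² - 5r + 6 = 0, Roots: r = 2, 3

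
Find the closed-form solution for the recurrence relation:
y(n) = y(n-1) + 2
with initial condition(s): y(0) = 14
Recurrence: y(n) = y(n-1) + 2, initial: y(0) = 14.
Each step adds 2, so y(n) = y(0) + 2n = 2n + 14.

y(n) = 2n + 14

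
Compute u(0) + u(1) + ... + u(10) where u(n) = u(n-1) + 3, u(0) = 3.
Computing the sequence terms: 3, 6, 9, 12, 15, 18, 21, 24, 27, 30, 33
Adding these values together:

198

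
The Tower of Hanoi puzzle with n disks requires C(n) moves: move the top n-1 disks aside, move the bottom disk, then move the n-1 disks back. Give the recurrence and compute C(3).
Moving n disks = move the top n-1 disks aside (C(n-1) moves) + move the largest disk (1 move) + move the n-1 disks back on top (C(n-1) moves), so C(n) = 2C(n-1) + 1, with C(1) = 1 (a single disk takes one move).
First terms: 1, 3, 7, … — each is one less than a power of 2. Indeed C(n) + 1 = 2(C(n-1) + 1) with C(1) + 1 = 2, so C(n) + 1 = 2ⁿ and C(n) = 2ⁿ - 1.
Hence C(3) = 2^3 - 1 = 8 - 1 = 7.

C(n) = 2C(n-1) + 1, C(1) = 1; C(3) = 7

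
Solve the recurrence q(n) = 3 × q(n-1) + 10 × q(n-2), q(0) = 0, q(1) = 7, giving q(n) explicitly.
Recurrence: q(n) = 3 × q(n-1) + 10 × q(n-2), initial: q(0) = 0, q(1) = 7.
Characteristic equation: r² - 3r - 10 = 0, which factors as (r - 5)(r + 2) = 0, so r = 5, -2. General solution q(n) = A·5ⁿ + B·(-2)ⁿ. From q(0) = 0: A + B = 0. From q(1) = 7: 5A - 2B = 7. Solving gives A = 1, B = -1.

q(n) = 5ⁿ - (-2)ⁿ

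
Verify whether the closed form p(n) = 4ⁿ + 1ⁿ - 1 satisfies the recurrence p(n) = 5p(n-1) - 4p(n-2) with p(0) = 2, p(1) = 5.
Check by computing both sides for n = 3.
From the recurrence with p(0) = 2, p(1) = 5:
  p(0) = 2, p(1) = 5, p(2) = 17, p(3) = 65
  so the recurrence gives p(3) = 65.
From the proposed closed form p(n) = 4ⁿ + 1ⁿ - 1:
  p(3) = 64.
The recurrence gives 65 but the closed form gives 64, so the closed form does not satisfy the recurrence.

No, the closed form is incorrect.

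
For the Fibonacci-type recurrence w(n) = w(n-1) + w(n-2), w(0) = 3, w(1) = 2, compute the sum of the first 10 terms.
Computing the sequence terms: 3, 2, 5, 7, 12, 19, 31, 50, 81, 131
Adding these values together:

341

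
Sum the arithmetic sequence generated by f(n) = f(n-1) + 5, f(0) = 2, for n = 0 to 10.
Computing the sequence terms: 2, 7, 12, 17, 22, 27, 32, 37, 42, 47, 52
Adding these values together:

297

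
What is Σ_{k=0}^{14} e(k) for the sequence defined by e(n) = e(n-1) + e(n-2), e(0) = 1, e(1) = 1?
Computing the sequence terms: 1, 1, 2, 3, 5, 8, 13, 21, 34, 55, 89, 144, 233, 377, 610
Adding these values together:

1596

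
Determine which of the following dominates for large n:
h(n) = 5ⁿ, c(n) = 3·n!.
Comparing growth rates:
Growth-rate hierarchy: log n ≺ any polynomial ≺ any exponential cⁿ (c>1) ≺ n! ≺ nⁿ.
factorial dominates exponential base 5 asymptotically.

c(n) grows faster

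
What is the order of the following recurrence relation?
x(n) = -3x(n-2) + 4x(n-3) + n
The order is the largest lag k for which x(n-k) appears. Here the deepest term is x(n-3) (the n term is non-homogeneous and does not affect the order), so the order is 3.

Order 3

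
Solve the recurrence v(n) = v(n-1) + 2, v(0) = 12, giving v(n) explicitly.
Recurrence: v(n) = v(n-1) + 2, initial: v(0) = 12.
Each step adds 2, so v(n) = v(0) + 2n = 2n + 12.

v(n) = 2n + 12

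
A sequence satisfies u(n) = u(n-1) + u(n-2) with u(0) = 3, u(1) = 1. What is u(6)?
Computing the sequence terms:
3, 1, 4, 5, 9, 14, 23

23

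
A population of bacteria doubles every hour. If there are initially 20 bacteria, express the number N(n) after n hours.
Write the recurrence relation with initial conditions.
Each hour multiplies the count by 2, so the count after n hours depends only on the count after n-1 hours: N(n) = 2 × N(n-1). The starting count gives N(0) = 20.
Unrolling n times gives the closed form N(n) = 20 × 2ⁿ.

N(n) = 2 × N(n-1), N(0) = 20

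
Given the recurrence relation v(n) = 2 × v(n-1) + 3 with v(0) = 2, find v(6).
Computing step by step:
v(0) = 2
v(1) = 2 × 2 + 3 = 7
v(2) = 2 × 7 + 3 = 17
v(3) = 2 × 17 + 3 = 37
v(4) = 2 × 37 + 3 = 77
v(5) = 2 × 77 + 3 = 157
v(6) = 2 × 157 + 3 = 317

317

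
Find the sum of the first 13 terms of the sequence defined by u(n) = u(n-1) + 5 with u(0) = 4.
Computing the sequence terms: 4, 9, 14, 19, 24, 29, 34, 39, 44, 49, 54, 59, 64
Adding these values together:

442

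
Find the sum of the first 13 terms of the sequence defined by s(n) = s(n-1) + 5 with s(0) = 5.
Computing the sequence terms: 5, 10, 15, 20, 25, 30, 35, 40, 45, 50, 55, 60, 65
Adding these values together:

455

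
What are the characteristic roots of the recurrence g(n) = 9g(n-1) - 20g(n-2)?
Substitute g(n) = rⁿ and divide through by rⁿ⁻²: r² - 9r + 20 = 0
Factor: (r - 5)(r - 4) = 0, so r = 5, 4.
General solution: g(n) = A·5ⁿ + B·4ⁿ

Characteristic: r² - 9r + 20 = 0, Roots: r = 5, 4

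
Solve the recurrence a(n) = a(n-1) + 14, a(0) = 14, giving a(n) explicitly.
Recurrence: a(n) = a(n-1) + 14, initial: a(0) = 14.
Each step adds 14, so a(n) = a(0) + 14n = 14n + 14.

a(n) = 14n + 14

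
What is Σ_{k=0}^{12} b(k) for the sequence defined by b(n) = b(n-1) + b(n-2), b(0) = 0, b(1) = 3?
Computing the sequence terms: 0, 3, 3, 6, 9, 15, 24, 39, 63, 102, 165, 267, 432
Adding these values together:

1128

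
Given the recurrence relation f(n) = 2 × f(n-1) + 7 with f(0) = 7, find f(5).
Computing step by step:
f(0) = 7
f(1) = 2 × 7 + 7 = 21
f(2) = 2 × 21 + 7 = 49
f(3) = 2 × 49 + 7 = 105
f(4) = 2 × 105 + 7 = 217
f(5) = 2 × 217 + 7 = 441

441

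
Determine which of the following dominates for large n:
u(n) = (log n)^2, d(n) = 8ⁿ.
Comparing growth rates:
Growth-rate hierarchy: log n ≺ any polynomial ≺ any exponential cⁿ (c>1) ≺ n! ≺ nⁿ.
exponential base 8 dominates polylogarithmic (log n)^2 asymptotically.

d(n) grows faster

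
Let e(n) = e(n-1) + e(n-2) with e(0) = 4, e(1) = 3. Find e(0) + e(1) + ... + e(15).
Computing the sequence terms: 4, 3, 7, 10, 17, 27, 44, 71, 115, 186, 301, 487, 788, 1275, 2063, 3338
Adding these values together:

8736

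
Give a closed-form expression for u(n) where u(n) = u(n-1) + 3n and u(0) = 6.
Recurrence: u(n) = u(n-1) + 3n, initial: u(0) = 6.
Telescoping: u(n) = u(0) + 3·Σᵢ₌₁ⁿ i = 6 + 3·n(n+1)/2.

u(n) = 3·n(n+1)/2 + 6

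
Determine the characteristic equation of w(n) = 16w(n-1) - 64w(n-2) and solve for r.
Substitute w(n) = rⁿ and divide through by rⁿ⁻²: r² - 16r + 64 = 0
Factor: (r - 8)² = 0, so r = 8 (double root).
General solution: w(n) = (A + Bn)·8ⁿ

Characteristic: r² - 16r + 64 = 0, Roots: r = 8 (double root)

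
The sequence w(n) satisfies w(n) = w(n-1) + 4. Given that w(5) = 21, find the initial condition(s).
w(5) = w(0) + 5·4, so w(0) = 21 - 20 = 1.

w(0) = 1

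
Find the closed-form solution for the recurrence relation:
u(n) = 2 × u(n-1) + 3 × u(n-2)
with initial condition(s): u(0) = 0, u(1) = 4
Recurrence: u(n) = 2 × u(n-1) + 3 × u(n-2), initial: u(0) = 0, u(1) = 4.
Characteristic equation: r² - 2r - 3 = 0, which factors as (r - 3)(r + 1) = 0, so r = 3, -1. General solution u(n) = A·3ⁿ + B·(-1)ⁿ. From u(0) = 0: A + B = 0. From u(1) = 4: 3A - 1B = 4. Solving gives A = 1, B = -1.

u(n) = 3ⁿ - (-1)ⁿ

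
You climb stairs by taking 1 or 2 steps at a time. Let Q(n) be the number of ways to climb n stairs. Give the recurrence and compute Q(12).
Condition on the size of the last step (1 to 2): before it there were n-1, …, n-2 stairs climbed, and these cases are disjoint, so Q(n) = Q(n-1) + Q(n-2) (Fibonacci-type sequence).
Initial conditions by direct count (compositions of i into parts ≤ 2): Q(1) = 1; Q(2) = 2.
Iterating the recurrence: Q(3) = 3, Q(4) = 5, Q(5) = 8, Q(6) = 13, Q(7) = 21, Q(8) = 34, Q(9) = 55, Q(10) = 89, Q(11) = 144, Q(12) = 233.

Q(n) = Q(n-1) + Q(n-2), Q(1) = 1, Q(2) = 2; Q(12) = 233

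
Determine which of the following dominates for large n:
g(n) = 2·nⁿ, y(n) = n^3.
Comparing growth rates:
Growth-rate hierarchy: log n ≺ any polynomial ≺ any exponential cⁿ (c>1) ≺ n! ≺ nⁿ.
super-exponential nⁿ dominates polynomial degree 3 asymptotically.

g(n) grows faster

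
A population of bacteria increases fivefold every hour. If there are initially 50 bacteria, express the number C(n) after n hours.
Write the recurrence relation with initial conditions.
Each hour multiplies the count by 5, so the count after n hours depends only on the count after n-1 hours: C(n) = 5 × C(n-1). The starting count gives C(0) = 50.
Unrolling n times gives the closed form C(n) = 50 × 5ⁿ.

C(n) = 5 × C(n-1), C(0) = 50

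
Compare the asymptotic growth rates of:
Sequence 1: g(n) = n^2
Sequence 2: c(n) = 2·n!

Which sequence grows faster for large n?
Comparing growth rates:
Growth-rate hierarchy: log n ≺ any polynomial ≺ any exponential cⁿ (c>1) ≺ n! ≺ nⁿ.
factorial dominates polynomial degree 2 asymptotically.

c(n) grows faster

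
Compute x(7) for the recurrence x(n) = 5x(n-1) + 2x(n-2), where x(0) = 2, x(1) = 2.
Computing the sequence terms:
2, 2, 14, 74, 398, 2138, 11486, 61706

61706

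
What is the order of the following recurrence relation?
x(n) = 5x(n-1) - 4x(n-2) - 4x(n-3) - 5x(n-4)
The order is the largest lag k for which x(n-k) appears. Here the deepest term is x(n-4), so the order is 4.

Order 4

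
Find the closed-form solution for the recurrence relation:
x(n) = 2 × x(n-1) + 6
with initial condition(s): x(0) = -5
Recurrence: x(n) = 2 × x(n-1) + 6, initial: x(0) = -5.
Try x(n) = A·2ⁿ + C. Substituting: A·2ⁿ + C = 2(A·2ⁿ⁻¹ + C) + 6 = A·2ⁿ + 2C + 6, so C = 2C + 6, giving C = -6. Then x(0) = A - 6 = -5 gives A = 1.

x(n) = 2ⁿ - 6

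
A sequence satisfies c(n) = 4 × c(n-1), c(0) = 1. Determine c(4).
Computing step by step:
c(0) = 1
c(1) = 4 × 1 = 4
c(2) = 4 × 4 = 16
c(3) = 4 × 16 = 64
c(4) = 4 × 64 = 256

256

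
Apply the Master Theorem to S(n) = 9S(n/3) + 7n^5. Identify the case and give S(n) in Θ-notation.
Master Theorem template: S(n) = a·S(n/b) + f(n).
Here: a=9, b=3, f(n)=7n^5
Compute log_b(a) = log_3(9) = 2.
f(n) = 7n^5 = Ω(n^(2+ε)) with ε = 3, and the regularity condition holds (a·f(n/b) = (a/b^5)·f(n) with a/b^5 = 3^-3 < 1). Case 3: S(n) = Θ(f(n)) = Θ(n^5).

Case 3: S(n) = Θ(n^5)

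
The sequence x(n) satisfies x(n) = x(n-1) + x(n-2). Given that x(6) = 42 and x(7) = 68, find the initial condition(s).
Work backwards using x(k) = x(k+2) - x(k+1):
x(5) = x(7) - x(6) = 68 - 42 = 26
x(4) = x(6) - x(5) = 42 - 26 = 16
x(3) = x(5) - x(4) = 26 - 16 = 10
x(2) = x(4) - x(3) = 16 - 10 = 6
x(1) = x(3) - x(2) = 10 - 6 = 4
x(0) = x(2) - x(1) = 6 - 4 = 2

x(0) = 2, x(1) = 4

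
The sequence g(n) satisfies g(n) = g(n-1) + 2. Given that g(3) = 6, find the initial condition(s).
g(3) = g(0) + 3·2, so g(0) = 6 - 6 = 0.

g(0) = 0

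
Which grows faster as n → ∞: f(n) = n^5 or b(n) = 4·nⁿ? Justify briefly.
Comparing growth rates:
Growth-rate hierarchy: log n ≺ any polynomial ≺ any exponential cⁿ (c>1) ≺ n! ≺ nⁿ.
super-exponential nⁿ dominates polynomial degree 5 asymptotically.

b(n) grows faster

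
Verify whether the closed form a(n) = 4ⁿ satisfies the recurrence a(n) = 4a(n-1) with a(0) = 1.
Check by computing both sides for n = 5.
From the recurrence with a(0) = 1:
  a(0) = 1, a(1) = 4, a(2) = 16, a(3) = 64, a(4) = 256, a(5) = 1024
  so the recurrence gives a(5) = 1024.
From the proposed closed form a(n) = 4ⁿ:
  a(5) = 1024.
Both sides give 1024 at n = 5, and the initial condition(s) match, so the closed form is consistent.

Yes, the closed form is correct.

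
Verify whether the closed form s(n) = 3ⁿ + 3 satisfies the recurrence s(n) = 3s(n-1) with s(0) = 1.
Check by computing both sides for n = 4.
From the recurrence with s(0) = 1:
  s(0) = 1, s(1) = 3, s(2) = 9, s(3) = 27, s(4) = 81
  so the recurrence gives s(4) = 81.
From the proposed closed form s(n) = 3ⁿ + 3:
  s(4) = 84.
The recurrence gives 81 but the closed form gives 84, so the closed form does not satisfy the recurrence.

No, the closed form is incorrect.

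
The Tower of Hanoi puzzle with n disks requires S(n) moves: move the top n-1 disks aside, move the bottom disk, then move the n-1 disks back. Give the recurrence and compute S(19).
Moving n disks = move the top n-1 disks aside (S(n-1) moves) + move the largest disk (1 move) + move the n-1 disks back on top (S(n-1) moves), so S(n) = 2S(n-1) + 1, with S(1) = 1 (a single disk takes one move).
First terms: 1, 3, 7, 15, 31, 63, … — each is one less than a power of 2. Indeed S(n) + 1 = 2(S(n-1) + 1) with S(1) + 1 = 2, so S(n) + 1 = 2ⁿ and S(n) = 2ⁿ - 1.
Hence S(19) = 2^19 - 1 = 524288 - 1 = 524287.

S(n) = 2S(n-1) + 1, S(1) = 1; S(19) = 524287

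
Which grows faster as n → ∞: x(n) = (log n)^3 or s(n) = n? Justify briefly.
Comparing growth rates:
Growth-rate hierarchy: log n ≺ any polynomial ≺ any exponential cⁿ (c>1) ≺ n! ≺ nⁿ.
polynomial degree 1 dominates polylogarithmic (log n)^3 asymptotically.

s(n) grows faster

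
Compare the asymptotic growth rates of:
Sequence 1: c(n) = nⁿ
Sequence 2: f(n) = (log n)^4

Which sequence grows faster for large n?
Comparing growth rates:
Growth-rate hierarchy: log n ≺ any polynomial ≺ any exponential cⁿ (c>1) ≺ n! ≺ nⁿ.
super-exponential nⁿ dominates polylogarithmic (log n)^4 asymptotically.

c(n) grows faster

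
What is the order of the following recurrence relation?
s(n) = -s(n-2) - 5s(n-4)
The order is the largest lag k for which s(n-k) appears. Here the deepest term is s(n-4), so the order is 4.

Order 4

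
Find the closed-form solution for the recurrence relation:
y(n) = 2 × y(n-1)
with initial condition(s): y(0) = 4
Recurrence: y(n) = 2 × y(n-1), initial: y(0) = 4.
Each term is 2 times the previous, so this is geometric with ratio 2. After n steps: y(n) = y(0)·2ⁿ = 4·2ⁿ.

y(n) = 4·2ⁿ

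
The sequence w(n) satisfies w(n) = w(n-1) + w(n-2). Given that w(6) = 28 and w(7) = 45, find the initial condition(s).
Work backwards using w(k) = w(k+2) - w(k+1):
w(5) = w(7) - w(6) = 45 - 28 = 17
w(4) = w(6) - w(5) = 28 - 17 = 11
w(3) = w(5) - w(4) = 17 - 11 = 6
w(2) = w(4) - w(3) = 11 - 6 = 5
w(1) = w(3) - w(2) = 6 - 5 = 1
w(0) = w(2) - w(1) = 5 - 1 = 4

w(0) = 4, w(1) = 1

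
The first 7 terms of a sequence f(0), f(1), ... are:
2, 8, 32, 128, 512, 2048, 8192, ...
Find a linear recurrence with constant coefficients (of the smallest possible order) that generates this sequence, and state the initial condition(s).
Look for the lowest-order linear relation among consecutive terms.
Observation: each term is 4× the previous.
Check at n=2: 4·8 = 32. ✓

f(n) = 4 × f(n-1), f(0) = 2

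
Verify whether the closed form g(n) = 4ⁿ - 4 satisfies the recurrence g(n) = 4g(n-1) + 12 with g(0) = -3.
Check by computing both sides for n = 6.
From the recurrence with g(0) = -3:
  g(0) = -3, g(1) = 0, g(2) = 12, g(3) = 60, g(4) = 252, g(5) = 1020, g(6) = 4092
  so the recurrence gives g(6) = 4092.
From the proposed closed form g(n) = 4ⁿ - 4:
  g(6) = 4092.
Both sides give 4092 at n = 6, and the initial condition(s) match, so the closed form is consistent.

Yes, the closed form is correct.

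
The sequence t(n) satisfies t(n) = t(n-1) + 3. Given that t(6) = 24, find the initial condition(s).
t(6) = t(0) + 6·3, so t(0) = 24 - 18 = 6.

t(0) = 6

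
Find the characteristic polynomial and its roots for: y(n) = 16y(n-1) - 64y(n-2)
Substitute y(n) = rⁿ and divide through by rⁿ⁻²: r² - 16r + 64 = 0
Factor: (r - 8)² = 0, so r = 8 (double root).
General solution: y(n) = (A + Bn)·8ⁿ

Characteristic: r² - 16r + 64 = 0, Roots: r = 8 (double root)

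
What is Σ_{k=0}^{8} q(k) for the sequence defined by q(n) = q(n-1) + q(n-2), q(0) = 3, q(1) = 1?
Computing the sequence terms: 3, 1, 4, 5, 9, 14, 23, 37, 60
Adding these values together:

156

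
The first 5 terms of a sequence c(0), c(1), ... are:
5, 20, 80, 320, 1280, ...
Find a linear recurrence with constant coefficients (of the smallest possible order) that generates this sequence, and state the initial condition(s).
Look for the lowest-order linear relation among consecutive terms.
Observation: each term is 4× the previous.
Check at n=2: 4·20 = 80. ✓

c(n) = 4 × c(n-1), c(0) = 5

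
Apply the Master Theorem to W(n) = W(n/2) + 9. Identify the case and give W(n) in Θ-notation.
Master Theorem template: W(n) = a·W(n/b) + f(n).
Here: a=1, b=2, f(n)=9
Compute log_b(a) = log_2(1) = 0.
f(n) = 9 = Θ(1). Case 2: W(n) = Θ(log n).

Case 2: W(n) = Θ(log n)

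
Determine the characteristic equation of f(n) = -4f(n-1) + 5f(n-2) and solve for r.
Substitute f(n) = rⁿ and divide through by rⁿ⁻²: r² + 4r - 5 = 0
Factor: (r + 5)(r - 1) = 0, so r = -5, 1.
General solution: f(n) = A·(-5)ⁿ + B·1ⁿ

Characteristic: r² + 4r - 5 = 0, Roots: r = -5, 1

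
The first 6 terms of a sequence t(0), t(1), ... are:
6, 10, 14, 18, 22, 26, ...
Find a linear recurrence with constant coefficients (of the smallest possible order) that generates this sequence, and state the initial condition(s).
Look for the lowest-order linear relation among consecutive terms.
Observation: consecutive differences are constant (= 4).
Check at n=2: 1·10 + 4 = 14. ✓

t(n) = t(n-1) + 4, t(0) = 6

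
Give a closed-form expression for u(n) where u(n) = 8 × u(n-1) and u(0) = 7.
Recurrence: u(n) = 8 × u(n-1), initial: u(0) = 7.
Each term is 8 times the previous, so this is geometric with ratio 8. After n steps: u(n) = u(0)·8ⁿ = 7·8ⁿ.

u(n) = 7·8ⁿ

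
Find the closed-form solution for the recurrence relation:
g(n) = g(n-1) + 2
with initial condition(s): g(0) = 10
Recurrence: g(n) = g(n-1) + 2, initial: g(0) = 10.
Each step adds 2, so g(n) = g(0) + 2n = 2n + 10.

g(n) = 2n + 10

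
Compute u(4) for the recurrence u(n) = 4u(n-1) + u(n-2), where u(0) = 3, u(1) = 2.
Computing the sequence terms:
3, 2, 11, 46, 195

195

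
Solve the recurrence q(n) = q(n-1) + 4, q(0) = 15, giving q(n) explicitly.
Recurrence: q(n) = q(n-1) + 4, initial: q(0) = 15.
Each step adds 4, so q(n) = q(0) + 4n = 4n + 15.

q(n) = 4n + 15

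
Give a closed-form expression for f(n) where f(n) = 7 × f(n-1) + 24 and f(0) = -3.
Recurrence: f(n) = 7 × f(n-1) + 24, initial: f(0) = -3.
Try f(n) = A·7ⁿ + C. Substituting: A·7ⁿ + C = 7(A·7ⁿ⁻¹ + C) + 24 = A·7ⁿ + 7C + 24, so C = 7C + 24, giving C = -4. Then f(0) = A - 4 = -3 gives A = 1.

f(n) = 7ⁿ - 4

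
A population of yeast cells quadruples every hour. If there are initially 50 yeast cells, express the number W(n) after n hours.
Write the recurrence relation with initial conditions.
Each hour multiplies the count by 4, so the count after n hours depends only on the count after n-1 hours: W(n) = 4 × W(n-1). The starting count gives W(0) = 50.
Unrolling n times gives the closed form W(n) = 50 × 4ⁿ.

W(n) = 4 × W(n-1), W(0) = 50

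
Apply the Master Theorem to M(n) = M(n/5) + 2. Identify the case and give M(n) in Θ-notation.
Master Theorem template: M(n) = a·M(n/b) + f(n).
Here: a=1, b=5, f(n)=2
Compute log_b(a) = log_5(1) = 0.
f(n) = 2 = Θ(1). Case 2: M(n) = Θ(log n).

Case 2: M(n) = Θ(log n)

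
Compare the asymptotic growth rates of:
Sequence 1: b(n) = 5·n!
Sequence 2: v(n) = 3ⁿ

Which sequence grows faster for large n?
Comparing growth rates:
Growth-rate hierarchy: log n ≺ any polynomial ≺ any exponential cⁿ (c>1) ≺ n! ≺ nⁿ.
factorial dominates exponential base 3 asymptotically.

b(n) grows faster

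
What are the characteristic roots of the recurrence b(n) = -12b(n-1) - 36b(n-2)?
Substitute b(n) = rⁿ and divide through by rⁿ⁻²: r² + 12r + 36 = 0
Factor: (r + 6)² = 0, so r = -6 (double root).
General solution: b(n) = (A + Bn)·(-6)ⁿ

Characteristic: r² + 12r + 36 = 0, Roots: r = -6 (double root)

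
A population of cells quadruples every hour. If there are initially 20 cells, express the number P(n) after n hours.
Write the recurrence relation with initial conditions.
Each hour multiplies the count by 4, so the count after n hours depends only on the count after n-1 hours: P(n) = 4 × P(n-1). The starting count gives P(0) = 20.
Unrolling n times gives the closed form P(n) = 20 × 4ⁿ.

P(n) = 4 × P(n-1), P(0) = 20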